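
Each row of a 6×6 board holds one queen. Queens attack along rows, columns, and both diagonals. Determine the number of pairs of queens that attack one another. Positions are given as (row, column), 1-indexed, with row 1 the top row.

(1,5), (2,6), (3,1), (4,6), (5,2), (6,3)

3

Same column: (2,6)–(4,6) (column 6).
Same diagonal: (1,5)–(2,6) (|1−2| = |5−6| = 1); (5,2)–(6,3) (|5−6| = |2−3| = 1).
Total attacking pairs: 3.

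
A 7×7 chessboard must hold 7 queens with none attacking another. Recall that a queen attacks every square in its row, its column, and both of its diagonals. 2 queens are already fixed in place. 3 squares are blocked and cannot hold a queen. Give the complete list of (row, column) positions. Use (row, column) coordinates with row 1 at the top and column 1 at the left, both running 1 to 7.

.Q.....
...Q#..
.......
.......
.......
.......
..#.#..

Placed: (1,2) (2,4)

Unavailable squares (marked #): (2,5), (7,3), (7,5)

Row 3: attacked by (1,2)→{2,4}; (2,4)→{3,4,5}. Safe: 1, 6, 7. Place at column 1.
Row 4: attacked by (1,2)→{2,5}; (2,4)→{2,4,6}; (3,1)→{1,2}. Safe: 3, 7. Place at column 7.
Row 5: attacked by (1,2)→{2,6}; (2,4)→{1,4,7}; (3,1)→{1,3}; (4,7)→{6,7}. Safe: 5. Place at column 5.
Row 6: attacked by (1,2)→{2,7}; (2,4)→{4}; (3,1)→{1,4}; (4,7)→{5,7}; (5,5)→{4,5,6}. Safe: 3. Place at column 3.
Row 7: attacked by (1,2)→{2}; (2,4)→{4}; (3,1)→{1,5}; (4,7)→{4,7}; (5,5)→{3,5,7}; (6,3)→{2,3,4}. Blocked: 3,5. Safe: 6. Place at column 6.
Columns [2, 4, 1, 7, 5, 3, 6], r−c [-1, -2, 2, -3, 0, 3, 1], r+c [3, 6, 4, 11, 10, 9, 13] are all distinct, so no two queens attack.

(1,2) (2,4) (3,1) (4,7) (5,5) (6,3) (7,6)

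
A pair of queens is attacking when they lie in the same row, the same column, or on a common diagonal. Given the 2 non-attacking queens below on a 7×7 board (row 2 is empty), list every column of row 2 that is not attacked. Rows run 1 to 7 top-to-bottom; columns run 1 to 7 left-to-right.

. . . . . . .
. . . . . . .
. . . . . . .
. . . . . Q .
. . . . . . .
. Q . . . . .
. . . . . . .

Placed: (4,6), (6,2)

(4,6) attacks row 2 at column 6 and diagonals 4.
(6,2) attacks row 2 at column 2 and diagonals 6.
Attacked columns: {2, 4, 6}. Safe: {1, 3, 5, 7}.

columns 1, 3, 5, 7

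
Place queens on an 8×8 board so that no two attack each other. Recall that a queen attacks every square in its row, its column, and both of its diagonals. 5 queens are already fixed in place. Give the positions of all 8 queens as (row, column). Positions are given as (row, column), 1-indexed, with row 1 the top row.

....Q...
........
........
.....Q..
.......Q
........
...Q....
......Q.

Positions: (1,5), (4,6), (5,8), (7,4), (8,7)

(1,5) (2,3) (3,1) (4,6) (5,8) (6,2) (7,4) (8,7)

Row 2: attacked by (1,5)→{4,5,6}; (4,6)→{4,6,8}; (5,8)→{5,8}; (7,4)→{4}; (8,7)→{1,7}. Safe: 2, 3. Place at column 3.
Row 3: attacked by (1,5)→{3,5,7}; (2,3)→{2,3,4}; (4,6)→{5,6,7}; (5,8)→{6,8}; (7,4)→{4,8}; (8,7)→{2,7}. Safe: 1. Place at column 1.
Row 6: attacked by (1,5)→{5}; (2,3)→{3,7}; (3,1)→{1,4}; (4,6)→{4,6,8}; (5,8)→{7,8}; (7,4)→{3,4,5}; (8,7)→{5,7}. Safe: 2. Place at column 2.
Columns [5, 3, 1, 6, 8, 2, 4, 7], r−c [-4, -1, 2, -2, -3, 4, 3, 1], r+c [6, 5, 4, 10, 13, 8, 11, 15] are all distinct, so no two queens attack.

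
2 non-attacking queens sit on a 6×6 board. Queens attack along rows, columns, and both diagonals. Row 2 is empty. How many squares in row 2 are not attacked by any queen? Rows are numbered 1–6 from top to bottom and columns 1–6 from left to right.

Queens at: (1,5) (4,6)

3

(1,5) attacks row 2 at column 5 and diagonals 4, 6.
(4,6) attacks row 2 at column 6 and diagonals 4.
Attacked columns: {4, 5, 6}. Safe: {1, 2, 3}.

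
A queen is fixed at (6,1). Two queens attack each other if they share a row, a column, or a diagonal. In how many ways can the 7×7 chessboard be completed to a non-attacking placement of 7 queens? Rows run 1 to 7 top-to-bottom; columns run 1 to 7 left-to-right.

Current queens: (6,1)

7

Branch on row 1: col 2 → 1; col 3 → 1; col 4 → 2; col 5 → 2; col 7 → 1.
Sum: 1 + 1 + 2 + 2 + 1 = 7.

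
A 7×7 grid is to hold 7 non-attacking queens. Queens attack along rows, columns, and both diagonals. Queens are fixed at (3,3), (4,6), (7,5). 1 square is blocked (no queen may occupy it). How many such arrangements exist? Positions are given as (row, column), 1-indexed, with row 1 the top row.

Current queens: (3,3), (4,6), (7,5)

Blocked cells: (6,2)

1

Branch on row 1: col 2 → 0; col 4 → 1; col 7 → 0.
Sum: 0 + 1 + 0 = 1.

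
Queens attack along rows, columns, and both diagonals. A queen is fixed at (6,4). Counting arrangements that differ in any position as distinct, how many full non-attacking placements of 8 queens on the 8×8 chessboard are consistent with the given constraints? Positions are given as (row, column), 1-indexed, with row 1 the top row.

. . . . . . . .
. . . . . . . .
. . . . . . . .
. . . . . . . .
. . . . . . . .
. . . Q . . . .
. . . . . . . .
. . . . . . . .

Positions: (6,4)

12

Branch on row 1: col 1 → 2; col 2 → 2; col 3 → 3; col 5 → 1; col 6 → 2; col 7 → 2; col 8 → 0.
Sum: 2 + 2 + 3 + 1 + 2 + 2 + 0 = 12.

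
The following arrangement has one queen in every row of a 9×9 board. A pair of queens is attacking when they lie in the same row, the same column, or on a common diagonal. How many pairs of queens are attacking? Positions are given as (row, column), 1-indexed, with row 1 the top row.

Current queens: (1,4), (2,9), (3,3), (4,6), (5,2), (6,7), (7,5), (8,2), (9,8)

2

Same column: (5,2)–(8,2) (column 2).
Same diagonal: (4,6)–(8,2) (|4−8| = |6−2| = 4).
Total attacking pairs: 2.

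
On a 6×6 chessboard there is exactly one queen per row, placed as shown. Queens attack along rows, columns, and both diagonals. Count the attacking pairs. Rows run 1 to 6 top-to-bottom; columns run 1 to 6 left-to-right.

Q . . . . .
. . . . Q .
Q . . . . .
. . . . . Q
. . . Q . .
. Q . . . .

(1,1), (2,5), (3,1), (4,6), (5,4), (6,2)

1

Same column: (1,1)–(3,1) (column 1).
Total attacking pairs: 1.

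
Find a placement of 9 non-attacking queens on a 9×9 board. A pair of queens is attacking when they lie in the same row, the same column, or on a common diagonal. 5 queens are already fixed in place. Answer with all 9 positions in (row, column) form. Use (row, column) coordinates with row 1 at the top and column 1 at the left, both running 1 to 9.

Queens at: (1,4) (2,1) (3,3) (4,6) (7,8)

(1,4) (2,1) (3,3) (4,6) (5,9) (6,2) (7,8) (8,5) (9,7)

Row 5: attacked by (1,4)→{4,8}; (2,1)→{1,4}; (3,3)→{1,3,5}; (4,6)→{5,6,7}; (7,8)→{6,8}. Safe: 2, 9. Place at column 9.
Row 6: attacked by (1,4)→{4,9}; (2,1)→{1,5}; (3,3)→{3,6}; (4,6)→{4,6,8}; (5,9)→{8,9}; (7,8)→{7,8,9}. Safe: 2. Place at column 2.
Row 8: attacked by (1,4)→{4}; (2,1)→{1,7}; (3,3)→{3,8}; (4,6)→{2,6}; (5,9)→{6,9}; (6,2)→{2,4}; (7,8)→{7,8,9}. Safe: 5. Place at column 5.
Row 9: attacked by (1,4)→{4}; (2,1)→{1,8}; (3,3)→{3,9}; (4,6)→{1,6}; (5,9)→{5,9}; (6,2)→{2,5}; (7,8)→{6,8}; (8,5)→{4,5,6}. Safe: 7. Place at column 7.
Columns [4, 1, 3, 6, 9, 2, 8, 5, 7], r−c [-3, 1, 0, -2, -4, 4, -1, 3, 2], r+c [5, 3, 6, 10, 14, 8, 15, 13, 16] are all distinct, so no two queens attack.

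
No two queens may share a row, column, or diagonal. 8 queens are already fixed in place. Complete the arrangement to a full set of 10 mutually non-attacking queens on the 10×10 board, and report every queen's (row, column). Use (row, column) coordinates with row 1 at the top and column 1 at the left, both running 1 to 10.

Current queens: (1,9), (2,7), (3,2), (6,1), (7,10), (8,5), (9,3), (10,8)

(1,9) (2,7) (3,2) (4,4) (5,6) (6,1) (7,10) (8,5) (9,3) (10,8)

Row 4: attacked by (1,9)→{6,9}; (2,7)→{5,7,9}; (3,2)→{1,2,3}; (6,1)→{1,3}; (7,10)→{7,10}; (8,5)→{1,5,9}; (9,3)→{3,8}; (10,8)→{2,8}. Safe: 4. Place at column 4.
Row 5: attacked by (1,9)→{5,9}; (2,7)→{4,7,10}; (3,2)→{2,4}; (4,4)→{3,4,5}; (6,1)→{1,2}; (7,10)→{8,10}; (8,5)→{2,5,8}; (9,3)→{3,7}; (10,8)→{3,8}. Safe: 6. Place at column 6.
Columns [9, 7, 2, 4, 6, 1, 10, 5, 3, 8], r−c [-8, -5, 1, 0, -1, 5, -3, 3, 6, 2], r+c [10, 9, 5, 8, 11, 7, 17, 13, 12, 18] are all distinct, so no two queens attack.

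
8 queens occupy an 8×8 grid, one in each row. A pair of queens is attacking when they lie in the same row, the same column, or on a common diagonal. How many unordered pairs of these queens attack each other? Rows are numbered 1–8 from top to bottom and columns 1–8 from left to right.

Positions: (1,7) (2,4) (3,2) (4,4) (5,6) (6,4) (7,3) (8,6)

Same column: (2,4)–(4,4) (column 4); (2,4)–(6,4) (column 4); (4,4)–(6,4) (column 4); (5,6)–(8,6) (column 6).
Same diagonal: (1,7)–(4,4) (|1−4| = |7−4| = 3); (6,4)–(7,3) (|6−7| = |4−3| = 1); (6,4)–(8,6) (|6−8| = |4−6| = 2).
Total attacking pairs: 7.

7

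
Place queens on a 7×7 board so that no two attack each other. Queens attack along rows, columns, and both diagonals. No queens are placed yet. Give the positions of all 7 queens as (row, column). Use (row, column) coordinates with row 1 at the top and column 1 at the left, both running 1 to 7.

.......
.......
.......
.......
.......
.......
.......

(1,7) (2,4) (3,1) (4,5) (5,2) (6,6) (7,3)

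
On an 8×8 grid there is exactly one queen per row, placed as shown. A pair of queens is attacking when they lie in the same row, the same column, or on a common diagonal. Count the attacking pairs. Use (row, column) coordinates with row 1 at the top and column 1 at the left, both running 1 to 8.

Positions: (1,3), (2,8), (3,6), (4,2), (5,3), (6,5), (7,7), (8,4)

2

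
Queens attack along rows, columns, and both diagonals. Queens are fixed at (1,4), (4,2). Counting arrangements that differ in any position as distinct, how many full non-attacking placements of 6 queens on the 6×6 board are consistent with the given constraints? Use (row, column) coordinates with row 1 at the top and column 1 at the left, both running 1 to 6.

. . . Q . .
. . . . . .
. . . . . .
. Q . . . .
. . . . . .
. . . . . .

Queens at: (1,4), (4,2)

Branch on row 2: col 1 → 1; col 6 → 0.
Sum: 1 + 0 = 1.

1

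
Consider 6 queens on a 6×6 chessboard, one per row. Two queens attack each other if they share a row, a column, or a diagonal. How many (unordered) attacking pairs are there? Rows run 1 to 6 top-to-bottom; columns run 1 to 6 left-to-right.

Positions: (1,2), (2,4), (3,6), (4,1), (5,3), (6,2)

2

Same column: (1,2)–(6,2) (column 2).
Same diagonal: (5,3)–(6,2) (|5−6| = |3−2| = 1).
Total attacking pairs: 2.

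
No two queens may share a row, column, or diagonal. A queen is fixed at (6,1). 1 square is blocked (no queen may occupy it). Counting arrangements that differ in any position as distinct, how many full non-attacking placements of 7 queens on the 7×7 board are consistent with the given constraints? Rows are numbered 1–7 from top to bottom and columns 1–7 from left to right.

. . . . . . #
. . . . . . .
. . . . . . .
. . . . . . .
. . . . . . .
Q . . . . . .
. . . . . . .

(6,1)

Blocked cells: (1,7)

Branch on row 1: col 2 → 1; col 3 → 1; col 4 → 2; col 5 → 2.
Sum: 1 + 1 + 2 + 2 = 6.

6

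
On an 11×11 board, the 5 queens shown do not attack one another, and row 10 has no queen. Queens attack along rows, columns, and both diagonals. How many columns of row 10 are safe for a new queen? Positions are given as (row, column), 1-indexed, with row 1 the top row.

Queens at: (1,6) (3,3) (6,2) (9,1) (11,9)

4

(1,6) attacks row 10 at column 6.
(3,3) attacks row 10 at column 3 and diagonals 10.
(6,2) attacks row 10 at column 2 and diagonals 6.
(9,1) attacks row 10 at column 1 and diagonals 2.
(11,9) attacks row 10 at column 9 and diagonals 8, 10.
Attacked columns: {1, 2, 3, 6, 8, 9, 10}. Safe: {4, 5, 7, 11}.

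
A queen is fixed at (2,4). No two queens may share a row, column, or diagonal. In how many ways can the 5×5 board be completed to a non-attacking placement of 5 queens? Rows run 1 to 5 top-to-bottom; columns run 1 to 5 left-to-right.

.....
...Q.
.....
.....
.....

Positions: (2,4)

2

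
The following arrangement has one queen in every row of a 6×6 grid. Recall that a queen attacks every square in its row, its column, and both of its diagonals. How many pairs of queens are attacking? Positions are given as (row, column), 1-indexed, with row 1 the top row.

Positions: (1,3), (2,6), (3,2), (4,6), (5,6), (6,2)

6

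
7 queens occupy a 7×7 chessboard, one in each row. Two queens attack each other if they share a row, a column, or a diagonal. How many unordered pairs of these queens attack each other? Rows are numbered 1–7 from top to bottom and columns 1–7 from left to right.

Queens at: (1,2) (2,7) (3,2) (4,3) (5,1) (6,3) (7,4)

5

Same column: (1,2)–(3,2) (column 2); (4,3)–(6,3) (column 3).
Same diagonal: (2,7)–(6,3) (|2−6| = |7−3| = 4); (3,2)–(4,3) (|3−4| = |2−3| = 1); (6,3)–(7,4) (|6−7| = |3−4| = 1).
Total attacking pairs: 5.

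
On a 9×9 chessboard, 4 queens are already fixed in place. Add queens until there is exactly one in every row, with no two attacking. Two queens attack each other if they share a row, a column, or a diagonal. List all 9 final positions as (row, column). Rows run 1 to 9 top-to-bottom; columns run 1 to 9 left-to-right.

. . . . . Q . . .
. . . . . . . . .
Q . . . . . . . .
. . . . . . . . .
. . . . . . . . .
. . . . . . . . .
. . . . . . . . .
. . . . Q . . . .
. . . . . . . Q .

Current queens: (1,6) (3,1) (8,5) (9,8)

(1,6) (2,3) (3,1) (4,4) (5,7) (6,9) (7,2) (8,5) (9,8)

Row 2: attacked by (1,6)→{5,6,7}; (3,1)→{1,2}; (8,5)→{5}; (9,8)→{1,8}. Safe: 3, 4, 9. Place at column 3.
Row 4: attacked by (1,6)→{3,6,9}; (2,3)→{1,3,5}; (3,1)→{1,2}; (8,5)→{1,5,9}; (9,8)→{3,8}. Safe: 4, 7. Place at column 4.
Row 5: attacked by (1,6)→{2,6}; (2,3)→{3,6}; (3,1)→{1,3}; (4,4)→{3,4,5}; (8,5)→{2,5,8}; (9,8)→{4,8}. Safe: 7, 9. Place at column 7.
Row 6: attacked by (1,6)→{1,6}; (2,3)→{3,7}; (3,1)→{1,4}; (4,4)→{2,4,6}; (5,7)→{6,7,8}; (8,5)→{3,5,7}; (9,8)→{5,8}. Safe: 9. Place at column 9.
Row 7: attacked by (1,6)→{6}; (2,3)→{3,8}; (3,1)→{1,5}; (4,4)→{1,4,7}; (5,7)→{5,7,9}; (6,9)→{8,9}; (8,5)→{4,5,6}; (9,8)→{6,8}. Safe: 2. Place at column 2.
Columns [6, 3, 1, 4, 7, 9, 2, 5, 8], r−c [-5, -1, 2, 0, -2, -3, 5, 3, 1], r+c [7, 5, 4, 8, 12, 15, 9, 13, 17] are all distinct, so no two queens attack.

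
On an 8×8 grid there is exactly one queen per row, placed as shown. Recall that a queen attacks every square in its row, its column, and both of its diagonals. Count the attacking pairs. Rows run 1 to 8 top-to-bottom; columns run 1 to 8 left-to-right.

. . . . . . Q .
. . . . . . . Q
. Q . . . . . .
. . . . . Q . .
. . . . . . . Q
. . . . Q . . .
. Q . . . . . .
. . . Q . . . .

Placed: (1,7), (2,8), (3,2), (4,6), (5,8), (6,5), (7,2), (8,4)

5

Same column: (2,8)–(5,8) (column 8); (3,2)–(7,2) (column 2).
Same diagonal: (1,7)–(2,8) (|1−2| = |7−8| = 1); (2,8)–(4,6) (|2−4| = |8−6| = 2); (3,2)–(6,5) (|3−6| = |2−5| = 3).
Total attacking pairs: 5.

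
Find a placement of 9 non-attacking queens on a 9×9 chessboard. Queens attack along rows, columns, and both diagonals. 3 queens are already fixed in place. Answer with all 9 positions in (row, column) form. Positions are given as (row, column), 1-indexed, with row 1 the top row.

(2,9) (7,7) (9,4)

Row 1: attacked by (2,9)→{8,9}; (7,7)→{1,7}; (9,4)→{4}. Safe: 2, 3, 5, 6. Place at column 6.
Row 3: attacked by (1,6)→{4,6,8}; (2,9)→{8,9}; (7,7)→{3,7}; (9,4)→{4}. Safe: 1, 2, 5. Place at column 5.
Row 4: attacked by (1,6)→{3,6,9}; (2,9)→{7,9}; (3,5)→{4,5,6}; (7,7)→{4,7}; (9,4)→{4,9}. Safe: 1, 2, 8. Place at column 8.
Row 5: attacked by (1,6)→{2,6}; (2,9)→{6,9}; (3,5)→{3,5,7}; (4,8)→{7,8,9}; (7,7)→{5,7,9}; (9,4)→{4,8}. Safe: 1. Place at column 1.
Row 6: attacked by (1,6)→{1,6}; (2,9)→{5,9}; (3,5)→{2,5,8}; (4,8)→{6,8}; (5,1)→{1,2}; (7,7)→{6,7,8}; (9,4)→{1,4,7}. Safe: 3. Place at column 3.
Row 8: attacked by (1,6)→{6}; (2,9)→{3,9}; (3,5)→{5}; (4,8)→{4,8}; (5,1)→{1,4}; (6,3)→{1,3,5}; (7,7)→{6,7,8}; (9,4)→{3,4,5}. Safe: 2. Place at column 2.
Columns [6, 9, 5, 8, 1, 3, 7, 2, 4], r−c [-5, -7, -2, -4, 4, 3, 0, 6, 5], r+c [7, 11, 8, 12, 6, 9, 14, 10, 13] are all distinct, so no two queens attack.

(1,6) (2,9) (3,5) (4,8) (5,1) (6,3) (7,7) (8,2) (9,4)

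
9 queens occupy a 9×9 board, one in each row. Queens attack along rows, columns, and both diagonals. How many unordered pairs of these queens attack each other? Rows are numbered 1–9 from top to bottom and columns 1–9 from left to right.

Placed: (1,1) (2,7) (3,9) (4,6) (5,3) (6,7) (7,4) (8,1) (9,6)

5

Same column: (1,1)–(8,1) (column 1); (2,7)–(6,7) (column 7); (4,6)–(9,6) (column 6).
Same diagonal: (2,7)–(8,1) (|2−8| = |7−1| = 6); (7,4)–(9,6) (|7−9| = |4−6| = 2).
Total attacking pairs: 5.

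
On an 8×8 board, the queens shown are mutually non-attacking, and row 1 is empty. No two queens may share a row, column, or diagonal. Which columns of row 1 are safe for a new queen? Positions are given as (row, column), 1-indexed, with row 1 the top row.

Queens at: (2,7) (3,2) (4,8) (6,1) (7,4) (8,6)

columns 3

(2,7) attacks row 1 at column 7 and diagonals 6, 8.
(3,2) attacks row 1 at column 2 and diagonals 4.
(4,8) attacks row 1 at column 8 and diagonals 5.
(6,1) attacks row 1 at column 1 and diagonals 6.
(7,4) attacks row 1 at column 4.
(8,6) attacks row 1 at column 6.
Attacked columns: {1, 2, 4, 5, 6, 7, 8}. Safe: {3}.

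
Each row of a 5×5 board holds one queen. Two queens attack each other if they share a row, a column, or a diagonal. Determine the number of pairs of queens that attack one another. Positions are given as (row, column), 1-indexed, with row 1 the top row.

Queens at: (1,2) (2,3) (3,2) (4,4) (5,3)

Same column: (1,2)–(3,2) (column 2); (2,3)–(5,3) (column 3).
Same diagonal: (1,2)–(2,3) (|1−2| = |2−3| = 1); (2,3)–(3,2) (|2−3| = |3−2| = 1); (4,4)–(5,3) (|4−5| = |4−3| = 1).
Total attacking pairs: 5.

5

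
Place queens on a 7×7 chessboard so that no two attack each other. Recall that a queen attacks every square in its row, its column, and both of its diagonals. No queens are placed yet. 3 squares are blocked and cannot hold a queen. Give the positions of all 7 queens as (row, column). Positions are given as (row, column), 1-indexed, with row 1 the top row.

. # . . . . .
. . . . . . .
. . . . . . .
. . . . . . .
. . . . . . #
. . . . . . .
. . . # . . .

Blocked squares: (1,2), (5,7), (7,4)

(1,1) (2,3) (3,5) (4,7) (5,2) (6,4) (7,6)

Row 1: Blocked: 2. Safe: 1, 3, 4, 5, 6, 7. Place at column 1.
Row 2: attacked by (1,1)→{1,2}. Safe: 3, 4, 5, 6, 7. Place at column 3.
Row 3: attacked by (1,1)→{1,3}; (2,3)→{2,3,4}. Safe: 5, 6, 7. Place at column 5.
Row 4: attacked by (1,1)→{1,4}; (2,3)→{1,3,5}; (3,5)→{4,5,6}. Safe: 2, 7. Place at column 7.
Row 5: attacked by (1,1)→{1,5}; (2,3)→{3,6}; (3,5)→{3,5,7}; (4,7)→{6,7}. Blocked: 7. Safe: 2, 4. Place at column 2.
Row 6: attacked by (1,1)→{1,6}; (2,3)→{3,7}; (3,5)→{2,5}; (4,7)→{5,7}; (5,2)→{1,2,3}. Safe: 4. Place at column 4.
Row 7: attacked by (1,1)→{1,7}; (2,3)→{3}; (3,5)→{1,5}; (4,7)→{4,7}; (5,2)→{2,4}; (6,4)→{3,4,5}. Blocked: 4. Safe: 6. Place at column 6.
Columns [1, 3, 5, 7, 2, 4, 6], r−c [0, -1, -2, -3, 3, 2, 1], r+c [2, 5, 8, 11, 7, 10, 13] are all distinct, so no two queens attack.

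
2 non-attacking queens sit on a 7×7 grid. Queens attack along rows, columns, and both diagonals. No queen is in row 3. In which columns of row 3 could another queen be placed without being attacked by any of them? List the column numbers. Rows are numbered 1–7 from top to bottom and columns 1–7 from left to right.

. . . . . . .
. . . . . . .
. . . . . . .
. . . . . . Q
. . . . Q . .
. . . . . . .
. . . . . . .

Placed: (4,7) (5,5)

(4,7) attacks row 3 at column 7 and diagonals 6.
(5,5) attacks row 3 at column 5 and diagonals 3, 7.
Attacked columns: {3, 5, 6, 7}. Safe: {1, 2, 4}.

columns 1, 2, 4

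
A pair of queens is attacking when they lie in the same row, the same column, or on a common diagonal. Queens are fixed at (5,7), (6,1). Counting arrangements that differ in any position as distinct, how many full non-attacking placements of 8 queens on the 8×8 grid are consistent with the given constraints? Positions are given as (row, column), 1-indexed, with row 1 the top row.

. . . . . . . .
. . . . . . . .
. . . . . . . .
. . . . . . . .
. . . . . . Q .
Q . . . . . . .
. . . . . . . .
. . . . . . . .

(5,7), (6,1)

3

Branch on row 1: col 2 → 0; col 4 → 2; col 5 → 1; col 8 → 0.
Sum: 0 + 2 + 1 + 0 = 3.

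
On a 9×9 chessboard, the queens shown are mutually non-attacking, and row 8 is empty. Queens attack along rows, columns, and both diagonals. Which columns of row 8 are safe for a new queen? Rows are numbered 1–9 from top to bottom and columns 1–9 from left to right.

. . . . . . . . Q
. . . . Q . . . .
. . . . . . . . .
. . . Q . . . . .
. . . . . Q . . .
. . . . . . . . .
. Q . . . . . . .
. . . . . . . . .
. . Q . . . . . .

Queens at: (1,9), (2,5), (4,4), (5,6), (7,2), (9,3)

(1,9) attacks row 8 at column 9 and diagonals 2.
(2,5) attacks row 8 at column 5.
(4,4) attacks row 8 at column 4 and diagonals 8.
(5,6) attacks row 8 at column 6 and diagonals 3, 9.
(7,2) attacks row 8 at column 2 and diagonals 1, 3.
(9,3) attacks row 8 at column 3 and diagonals 2, 4.
Attacked columns: {1, 2, 3, 4, 5, 6, 8, 9}. Safe: {7}.

columns 7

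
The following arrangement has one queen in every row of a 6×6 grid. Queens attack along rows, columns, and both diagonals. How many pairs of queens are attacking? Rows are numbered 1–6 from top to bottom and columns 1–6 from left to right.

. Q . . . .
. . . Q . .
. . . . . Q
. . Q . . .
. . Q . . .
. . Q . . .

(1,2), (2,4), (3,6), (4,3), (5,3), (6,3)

4

Same column: (4,3)–(5,3) (column 3); (4,3)–(6,3) (column 3); (5,3)–(6,3) (column 3).
Same diagonal: (3,6)–(6,3) (|3−6| = |6−3| = 3).
Total attacking pairs: 4.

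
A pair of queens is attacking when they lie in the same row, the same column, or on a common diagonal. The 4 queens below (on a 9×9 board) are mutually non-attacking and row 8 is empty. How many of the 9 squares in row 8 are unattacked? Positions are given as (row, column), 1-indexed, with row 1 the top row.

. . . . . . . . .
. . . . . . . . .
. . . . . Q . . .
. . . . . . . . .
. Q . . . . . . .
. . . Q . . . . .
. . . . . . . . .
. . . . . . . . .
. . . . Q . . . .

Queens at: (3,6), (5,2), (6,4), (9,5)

(3,6) attacks row 8 at column 6 and diagonals 1.
(5,2) attacks row 8 at column 2 and diagonals 5.
(6,4) attacks row 8 at column 4 and diagonals 2, 6.
(9,5) attacks row 8 at column 5 and diagonals 4, 6.
Attacked columns: {1, 2, 4, 5, 6}. Safe: {3, 7, 8, 9}.

4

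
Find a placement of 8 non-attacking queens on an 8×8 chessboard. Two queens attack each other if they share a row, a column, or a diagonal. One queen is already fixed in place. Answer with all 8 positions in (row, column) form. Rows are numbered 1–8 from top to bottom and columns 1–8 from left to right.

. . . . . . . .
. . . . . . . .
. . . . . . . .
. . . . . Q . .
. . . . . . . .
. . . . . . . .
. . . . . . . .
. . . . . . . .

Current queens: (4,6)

(1,1) (2,5) (3,8) (4,6) (5,3) (6,7) (7,2) (8,4)

Row 1: attacked by (4,6)→{3,6}. Safe: 1, 2, 4, 5, 7, 8. Place at column 1.
Row 2: attacked by (1,1)→{1,2}; (4,6)→{4,6,8}. Safe: 3, 5, 7. Place at column 5.
Row 3: attacked by (1,1)→{1,3}; (2,5)→{4,5,6}; (4,6)→{5,6,7}. Safe: 2, 8. Place at column 8.
Row 5: attacked by (1,1)→{1,5}; (2,5)→{2,5,8}; (3,8)→{6,8}; (4,6)→{5,6,7}. Safe: 3, 4. Place at column 3.
Row 6: attacked by (1,1)→{1,6}; (2,5)→{1,5}; (3,8)→{5,8}; (4,6)→{4,6,8}; (5,3)→{2,3,4}. Safe: 7. Place at column 7.
Row 7: attacked by (1,1)→{1,7}; (2,5)→{5}; (3,8)→{4,8}; (4,6)→{3,6}; (5,3)→{1,3,5}; (6,7)→{6,7,8}. Safe: 2. Place at column 2.
Row 8: attacked by (1,1)→{1,8}; (2,5)→{5}; (3,8)→{3,8}; (4,6)→{2,6}; (5,3)→{3,6}; (6,7)→{5,7}; (7,2)→{1,2,3}. Safe: 4. Place at column 4.
Columns [1, 5, 8, 6, 3, 7, 2, 4], r−c [0, -3, -5, -2, 2, -1, 5, 4], r+c [2, 7, 11, 10, 8, 13, 9, 12] are all distinct, so no two queens attack.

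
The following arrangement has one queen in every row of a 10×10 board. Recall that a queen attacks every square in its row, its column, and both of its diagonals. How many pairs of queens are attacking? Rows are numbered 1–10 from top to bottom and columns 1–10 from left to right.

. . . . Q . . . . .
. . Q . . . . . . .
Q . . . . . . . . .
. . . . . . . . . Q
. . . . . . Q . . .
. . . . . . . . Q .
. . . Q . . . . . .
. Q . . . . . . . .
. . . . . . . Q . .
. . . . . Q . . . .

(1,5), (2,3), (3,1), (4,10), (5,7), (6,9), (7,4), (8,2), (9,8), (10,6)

0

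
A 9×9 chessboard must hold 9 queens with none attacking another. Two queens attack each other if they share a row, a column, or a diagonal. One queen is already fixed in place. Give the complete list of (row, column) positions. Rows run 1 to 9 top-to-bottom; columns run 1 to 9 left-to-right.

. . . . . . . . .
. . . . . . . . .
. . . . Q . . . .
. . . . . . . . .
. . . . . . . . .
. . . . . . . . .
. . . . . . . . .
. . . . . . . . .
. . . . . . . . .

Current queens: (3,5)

Row 1: attacked by (3,5)→{3,5,7}. Safe: 1, 2, 4, 6, 8, 9. Place at column 1.
Row 2: attacked by (1,1)→{1,2}; (3,5)→{4,5,6}. Safe: 3, 7, 8, 9. Place at column 8.
Row 4: attacked by (1,1)→{1,4}; (2,8)→{6,8}; (3,5)→{4,5,6}. Safe: 2, 3, 7, 9. Place at column 3.
Row 5: attacked by (1,1)→{1,5}; (2,8)→{5,8}; (3,5)→{3,5,7}; (4,3)→{2,3,4}. Safe: 6, 9. Place at column 9.
Row 6: attacked by (1,1)→{1,6}; (2,8)→{4,8}; (3,5)→{2,5,8}; (4,3)→{1,3,5}; (5,9)→{8,9}. Safe: 7. Place at column 7.
Row 7: attacked by (1,1)→{1,7}; (2,8)→{3,8}; (3,5)→{1,5,9}; (4,3)→{3,6}; (5,9)→{7,9}; (6,7)→{6,7,8}. Safe: 2, 4. Place at column 2.
Row 8: attacked by (1,1)→{1,8}; (2,8)→{2,8}; (3,5)→{5}; (4,3)→{3,7}; (5,9)→{6,9}; (6,7)→{5,7,9}; (7,2)→{1,2,3}. Safe: 4. Place at column 4.
Row 9: attacked by (1,1)→{1,9}; (2,8)→{1,8}; (3,5)→{5}; (4,3)→{3,8}; (5,9)→{5,9}; (6,7)→{4,7}; (7,2)→{2,4}; (8,4)→{3,4,5}. Safe: 6. Place at column 6.
Columns [1, 8, 5, 3, 9, 7, 2, 4, 6], r−c [0, -6, -2, 1, -4, -1, 5, 4, 3], r+c [2, 10, 8, 7, 14, 13, 9, 12, 15] are all distinct, so no two queens attack.

(1,1) (2,8) (3,5) (4,3) (5,9) (6,7) (7,2) (8,4) (9,6)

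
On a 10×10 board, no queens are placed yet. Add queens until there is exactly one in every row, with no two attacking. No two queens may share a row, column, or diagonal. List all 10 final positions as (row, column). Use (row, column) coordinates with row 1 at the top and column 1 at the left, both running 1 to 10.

Row 1: Safe: 1, 2, 3, 4, 5, 6, 7, 8, 9, 10. Place at column 7.
Row 2: attacked by (1,7)→{6,7,8}. Safe: 1, 2, 3, 4, 5, 9, 10. Place at column 10.
Row 3: attacked by (1,7)→{5,7,9}; (2,10)→{9,10}. Safe: 1, 2, 3, 4, 6, 8. Place at column 3.
Row 4: attacked by (1,7)→{4,7,10}; (2,10)→{8,10}; (3,3)→{2,3,4}. Safe: 1, 5, 6, 9. Place at column 1.
Row 5: attacked by (1,7)→{3,7}; (2,10)→{7,10}; (3,3)→{1,3,5}; (4,1)→{1,2}. Safe: 4, 6, 8, 9. Place at column 9.
Row 6: attacked by (1,7)→{2,7}; (2,10)→{6,10}; (3,3)→{3,6}; (4,1)→{1,3}; (5,9)→{8,9,10}. Safe: 4, 5. Place at column 5.
Row 7: attacked by (1,7)→{1,7}; (2,10)→{5,10}; (3,3)→{3,7}; (4,1)→{1,4}; (5,9)→{7,9}; (6,5)→{4,5,6}. Safe: 2, 8. Place at column 8.
Row 8: attacked by (1,7)→{7}; (2,10)→{4,10}; (3,3)→{3,8}; (4,1)→{1,5}; (5,9)→{6,9}; (6,5)→{3,5,7}; (7,8)→{7,8,9}. Safe: 2. Place at column 2.
Row 9: attacked by (1,7)→{7}; (2,10)→{3,10}; (3,3)→{3,9}; (4,1)→{1,6}; (5,9)→{5,9}; (6,5)→{2,5,8}; (7,8)→{6,8,10}; (8,2)→{1,2,3}. Safe: 4. Place at column 4.
Row 10: attacked by (1,7)→{7}; (2,10)→{2,10}; (3,3)→{3,10}; (4,1)→{1,7}; (5,9)→{4,9}; (6,5)→{1,5,9}; (7,8)→{5,8}; (8,2)→{2,4}; (9,4)→{3,4,5}. Safe: 6. Place at column 6.
Columns [7, 10, 3, 1, 9, 5, 8, 2, 4, 6], r−c [-6, -8, 0, 3, -4, 1, -1, 6, 5, 4], r+c [8, 12, 6, 5, 14, 11, 15, 10, 13, 16] are all distinct, so no two queens attack.

(1,7) (2,10) (3,3) (4,1) (5,9) (6,5) (7,8) (8,2) (9,4) (10,6)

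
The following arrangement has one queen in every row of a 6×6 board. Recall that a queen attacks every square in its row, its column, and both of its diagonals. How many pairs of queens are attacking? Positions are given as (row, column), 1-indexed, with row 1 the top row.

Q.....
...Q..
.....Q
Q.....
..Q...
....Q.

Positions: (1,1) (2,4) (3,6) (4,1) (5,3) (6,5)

1

Same column: (1,1)–(4,1) (column 1).
Total attacking pairs: 1.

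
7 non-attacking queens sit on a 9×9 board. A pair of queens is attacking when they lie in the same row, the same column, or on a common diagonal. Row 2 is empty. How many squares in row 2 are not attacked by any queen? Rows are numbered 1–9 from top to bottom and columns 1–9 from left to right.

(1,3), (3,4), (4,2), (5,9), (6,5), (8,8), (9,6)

1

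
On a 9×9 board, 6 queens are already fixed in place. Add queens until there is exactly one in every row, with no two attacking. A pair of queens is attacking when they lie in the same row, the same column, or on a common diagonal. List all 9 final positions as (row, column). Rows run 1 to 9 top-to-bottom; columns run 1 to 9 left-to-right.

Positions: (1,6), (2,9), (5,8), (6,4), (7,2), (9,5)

Row 3: attacked by (1,6)→{4,6,8}; (2,9)→{8,9}; (5,8)→{6,8}; (6,4)→{1,4,7}; (7,2)→{2,6}; (9,5)→{5}. Safe: 3. Place at column 3.
Row 4: attacked by (1,6)→{3,6,9}; (2,9)→{7,9}; (3,3)→{2,3,4}; (5,8)→{7,8,9}; (6,4)→{2,4,6}; (7,2)→{2,5}; (9,5)→{5}. Safe: 1. Place at column 1.
Row 8: attacked by (1,6)→{6}; (2,9)→{3,9}; (3,3)→{3,8}; (4,1)→{1,5}; (5,8)→{5,8}; (6,4)→{2,4,6}; (7,2)→{1,2,3}; (9,5)→{4,5,6}. Safe: 7. Place at column 7.
Columns [6, 9, 3, 1, 8, 4, 2, 7, 5], r−c [-5, -7, 0, 3, -3, 2, 5, 1, 4], r+c [7, 11, 6, 5, 13, 10, 9, 15, 14] are all distinct, so no two queens attack.

(1,6) (2,9) (3,3) (4,1) (5,8) (6,4) (7,2) (8,7) (9,5)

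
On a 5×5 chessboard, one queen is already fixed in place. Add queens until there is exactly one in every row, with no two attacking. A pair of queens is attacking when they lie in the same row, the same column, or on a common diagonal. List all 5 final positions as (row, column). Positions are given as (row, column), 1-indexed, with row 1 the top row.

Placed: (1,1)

Row 2: attacked by (1,1)→{1,2}. Safe: 3, 4, 5. Place at column 3.
Row 3: attacked by (1,1)→{1,3}; (2,3)→{2,3,4}. Safe: 5. Place at column 5.
Row 4: attacked by (1,1)→{1,4}; (2,3)→{1,3,5}; (3,5)→{4,5}. Safe: 2. Place at column 2.
Row 5: attacked by (1,1)→{1,5}; (2,3)→{3}; (3,5)→{3,5}; (4,2)→{1,2,3}. Safe: 4. Place at column 4.
Columns [1, 3, 5, 2, 4], r−c [0, -1, -2, 2, 1], r+c [2, 5, 8, 6, 9] are all distinct, so no two queens attack.

(1,1) (2,3) (3,5) (4,2) (5,4)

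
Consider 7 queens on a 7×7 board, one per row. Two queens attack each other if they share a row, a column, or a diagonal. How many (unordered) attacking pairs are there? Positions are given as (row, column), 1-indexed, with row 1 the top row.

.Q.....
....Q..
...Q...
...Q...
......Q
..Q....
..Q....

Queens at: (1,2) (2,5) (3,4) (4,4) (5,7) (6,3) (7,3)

4

Same column: (3,4)–(4,4) (column 4); (6,3)–(7,3) (column 3).
Same diagonal: (1,2)–(3,4) (|1−3| = |2−4| = 2); (2,5)–(3,4) (|2−3| = |5−4| = 1).
Total attacking pairs: 4.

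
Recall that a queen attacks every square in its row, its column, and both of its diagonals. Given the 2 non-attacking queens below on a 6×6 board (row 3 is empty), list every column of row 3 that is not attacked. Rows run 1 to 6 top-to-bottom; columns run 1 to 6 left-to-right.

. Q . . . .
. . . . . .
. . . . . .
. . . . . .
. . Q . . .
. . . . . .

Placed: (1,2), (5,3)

(1,2) attacks row 3 at column 2 and diagonals 4.
(5,3) attacks row 3 at column 3 and diagonals 1, 5.
Attacked columns: {1, 2, 3, 4, 5}. Safe: {6}.

columns 6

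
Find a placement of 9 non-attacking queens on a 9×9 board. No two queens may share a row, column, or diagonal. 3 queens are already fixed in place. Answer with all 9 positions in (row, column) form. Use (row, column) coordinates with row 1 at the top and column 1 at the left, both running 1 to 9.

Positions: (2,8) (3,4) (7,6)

(1,1) (2,8) (3,4) (4,2) (5,7) (6,9) (7,6) (8,3) (9,5)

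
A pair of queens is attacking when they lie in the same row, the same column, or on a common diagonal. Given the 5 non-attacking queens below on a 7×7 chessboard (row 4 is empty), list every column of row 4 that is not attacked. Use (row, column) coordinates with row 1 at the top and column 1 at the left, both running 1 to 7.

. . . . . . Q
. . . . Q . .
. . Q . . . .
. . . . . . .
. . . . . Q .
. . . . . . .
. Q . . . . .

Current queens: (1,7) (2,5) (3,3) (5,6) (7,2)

columns 1

(1,7) attacks row 4 at column 7 and diagonals 4.
(2,5) attacks row 4 at column 5 and diagonals 3, 7.
(3,3) attacks row 4 at column 3 and diagonals 2, 4.
(5,6) attacks row 4 at column 6 and diagonals 5, 7.
(7,2) attacks row 4 at column 2 and diagonals 5.
Attacked columns: {2, 3, 4, 5, 6, 7}. Safe: {1}.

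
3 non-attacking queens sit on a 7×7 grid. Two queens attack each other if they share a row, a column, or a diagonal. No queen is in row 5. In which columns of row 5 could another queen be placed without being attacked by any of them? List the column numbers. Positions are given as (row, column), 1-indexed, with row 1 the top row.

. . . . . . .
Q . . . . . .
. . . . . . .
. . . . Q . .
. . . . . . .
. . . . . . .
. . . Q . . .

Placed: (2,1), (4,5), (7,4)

columns 3, 7

(2,1) attacks row 5 at column 1 and diagonals 4.
(4,5) attacks row 5 at column 5 and diagonals 4, 6.
(7,4) attacks row 5 at column 4 and diagonals 2, 6.
Attacked columns: {1, 2, 4, 5, 6}. Safe: {3, 7}.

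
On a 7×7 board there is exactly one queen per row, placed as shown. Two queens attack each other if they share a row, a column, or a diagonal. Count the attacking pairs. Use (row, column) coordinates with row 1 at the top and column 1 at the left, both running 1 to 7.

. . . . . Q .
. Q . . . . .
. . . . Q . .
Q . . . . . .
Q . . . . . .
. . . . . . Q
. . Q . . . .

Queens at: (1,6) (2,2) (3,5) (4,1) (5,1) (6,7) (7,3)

2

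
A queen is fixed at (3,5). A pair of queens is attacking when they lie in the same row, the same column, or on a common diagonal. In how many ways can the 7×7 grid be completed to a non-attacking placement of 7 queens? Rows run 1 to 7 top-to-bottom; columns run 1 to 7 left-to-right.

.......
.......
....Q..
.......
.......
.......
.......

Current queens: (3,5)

6

Branch on row 1: col 1 → 1; col 2 → 1; col 4 → 2; col 6 → 2.
Sum: 1 + 1 + 2 + 2 = 6.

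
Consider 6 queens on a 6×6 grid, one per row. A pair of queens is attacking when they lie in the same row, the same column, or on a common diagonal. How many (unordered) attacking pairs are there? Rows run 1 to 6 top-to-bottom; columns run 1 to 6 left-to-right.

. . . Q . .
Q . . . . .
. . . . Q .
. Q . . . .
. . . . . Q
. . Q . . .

0

All columns are distinct and no two queens satisfy |Δrow| = |Δcol|, so no pair attacks.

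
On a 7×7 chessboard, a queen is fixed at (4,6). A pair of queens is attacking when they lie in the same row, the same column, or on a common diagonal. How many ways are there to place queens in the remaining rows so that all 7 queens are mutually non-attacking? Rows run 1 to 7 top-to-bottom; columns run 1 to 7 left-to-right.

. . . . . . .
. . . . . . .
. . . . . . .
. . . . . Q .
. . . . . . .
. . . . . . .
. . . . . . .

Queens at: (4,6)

6

Branch on row 1: col 1 → 1; col 2 → 0; col 4 → 2; col 5 → 2; col 7 → 1.
Sum: 1 + 0 + 2 + 2 + 1 = 6.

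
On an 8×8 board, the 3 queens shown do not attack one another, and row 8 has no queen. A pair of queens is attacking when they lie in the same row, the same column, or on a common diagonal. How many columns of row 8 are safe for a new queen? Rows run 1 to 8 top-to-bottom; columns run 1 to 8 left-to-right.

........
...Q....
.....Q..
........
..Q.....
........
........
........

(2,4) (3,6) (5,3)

(2,4) attacks row 8 at column 4.
(3,6) attacks row 8 at column 6 and diagonals 1.
(5,3) attacks row 8 at column 3 and diagonals 6.
Attacked columns: {1, 3, 4, 6}. Safe: {2, 5, 7, 8}.

4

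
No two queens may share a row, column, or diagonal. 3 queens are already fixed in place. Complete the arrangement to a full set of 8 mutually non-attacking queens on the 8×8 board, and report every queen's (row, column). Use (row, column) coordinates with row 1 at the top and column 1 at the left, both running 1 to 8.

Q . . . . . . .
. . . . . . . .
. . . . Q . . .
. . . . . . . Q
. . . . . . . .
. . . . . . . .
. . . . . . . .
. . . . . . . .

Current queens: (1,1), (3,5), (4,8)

(1,1) (2,7) (3,5) (4,8) (5,2) (6,4) (7,6) (8,3)

Row 2: attacked by (1,1)→{1,2}; (3,5)→{4,5,6}; (4,8)→{6,8}. Safe: 3, 7. Place at column 7.
Row 5: attacked by (1,1)→{1,5}; (2,7)→{4,7}; (3,5)→{3,5,7}; (4,8)→{7,8}. Safe: 2, 6. Place at column 2.
Row 6: attacked by (1,1)→{1,6}; (2,7)→{3,7}; (3,5)→{2,5,8}; (4,8)→{6,8}; (5,2)→{1,2,3}. Safe: 4. Place at column 4.
Row 7: attacked by (1,1)→{1,7}; (2,7)→{2,7}; (3,5)→{1,5}; (4,8)→{5,8}; (5,2)→{2,4}; (6,4)→{3,4,5}. Safe: 6. Place at column 6.
Row 8: attacked by (1,1)→{1,8}; (2,7)→{1,7}; (3,5)→{5}; (4,8)→{4,8}; (5,2)→{2,5}; (6,4)→{2,4,6}; (7,6)→{5,6,7}. Safe: 3. Place at column 3.
Columns [1, 7, 5, 8, 2, 4, 6, 3], r−c [0, -5, -2, -4, 3, 2, 1, 5], r+c [2, 9, 8, 12, 7, 10, 13, 11] are all distinct, so no two queens attack.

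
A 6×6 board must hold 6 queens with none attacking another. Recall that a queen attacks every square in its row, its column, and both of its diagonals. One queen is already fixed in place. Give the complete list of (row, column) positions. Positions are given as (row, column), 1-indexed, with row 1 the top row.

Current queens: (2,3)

(1,5) (2,3) (3,1) (4,6) (5,4) (6,2)

Row 1: attacked by (2,3)→{2,3,4}. Safe: 1, 5, 6. Place at column 5.
Row 3: attacked by (1,5)→{3,5}; (2,3)→{2,3,4}. Safe: 1, 6. Place at column 1.
Row 4: attacked by (1,5)→{2,5}; (2,3)→{1,3,5}; (3,1)→{1,2}. Safe: 4, 6. Place at column 6.
Row 5: attacked by (1,5)→{1,5}; (2,3)→{3,6}; (3,1)→{1,3}; (4,6)→{5,6}. Safe: 2, 4. Place at column 4.
Row 6: attacked by (1,5)→{5}; (2,3)→{3}; (3,1)→{1,4}; (4,6)→{4,6}; (5,4)→{3,4,5}. Safe: 2. Place at column 2.
Columns [5, 3, 1, 6, 4, 2], r−c [-4, -1, 2, -2, 1, 4], r+c [6, 5, 4, 10, 9, 8] are all distinct, so no two queens attack.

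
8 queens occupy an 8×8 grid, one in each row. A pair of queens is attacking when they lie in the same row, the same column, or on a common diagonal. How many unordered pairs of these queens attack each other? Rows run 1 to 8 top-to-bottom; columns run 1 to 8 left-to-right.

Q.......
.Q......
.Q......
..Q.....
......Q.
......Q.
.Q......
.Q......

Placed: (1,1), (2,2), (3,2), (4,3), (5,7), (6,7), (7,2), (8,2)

9

Same column: (2,2)–(3,2) (column 2); (2,2)–(7,2) (column 2); (2,2)–(8,2) (column 2); (3,2)–(7,2) (column 2); (3,2)–(8,2) (column 2); (5,7)–(6,7) (column 7); (7,2)–(8,2) (column 2).
Same diagonal: (1,1)–(2,2) (|1−2| = |1−2| = 1); (3,2)–(4,3) (|3−4| = |2−3| = 1).
Total attacking pairs: 9.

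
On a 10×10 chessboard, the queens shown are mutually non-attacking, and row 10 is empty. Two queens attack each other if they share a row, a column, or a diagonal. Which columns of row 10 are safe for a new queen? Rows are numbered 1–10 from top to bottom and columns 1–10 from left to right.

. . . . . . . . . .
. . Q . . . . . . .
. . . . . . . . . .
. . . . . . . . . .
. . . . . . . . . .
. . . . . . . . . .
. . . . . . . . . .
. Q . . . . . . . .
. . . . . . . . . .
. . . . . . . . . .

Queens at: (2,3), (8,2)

columns 1, 5, 6, 7, 8, 9, 10

(2,3) attacks row 10 at column 3.
(8,2) attacks row 10 at column 2 and diagonals 4.
Attacked columns: {2, 3, 4}. Safe: {1, 5, 6, 7, 8, 9, 10}.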